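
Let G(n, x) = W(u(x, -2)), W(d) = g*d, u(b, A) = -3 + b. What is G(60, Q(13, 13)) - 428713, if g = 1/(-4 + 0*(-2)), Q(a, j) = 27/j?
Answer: -5573266/13 ≈ -4.2871e+5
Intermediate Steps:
g = -1/4 (g = 1/(-4 + 0) = 1/(-4) = -1/4 ≈ -0.25000)
W(d) = -d/4
G(n, x) = 3/4 - x/4 (G(n, x) = -(-3 + x)/4 = 3/4 - x/4)
G(60, Q(13, 13)) - 428713 = (3/4 - 27/(4*13)) - 428713 = (3/4 - 1/4*27/13) - 428713 = (3/4 - 27/52) - 428713 = 3/13 - 428713 = -5573266/13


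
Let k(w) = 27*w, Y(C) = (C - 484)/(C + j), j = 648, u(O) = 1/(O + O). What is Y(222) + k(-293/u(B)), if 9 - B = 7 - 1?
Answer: -20647841/435 ≈ -47466.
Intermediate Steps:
B = 3 (B = 9 - (7 - 1) = 9 - 1*6 = 9 - 6 = 3)
u(O) = 1/(2*O)
Y(C) = (-484 + C)/(648 + C) (Y(C) = (C - 484)/(C + 648) = (-484 + C)/(648 + C))
Y(222) + k(-293/u(B)) = (-484 + 222)/(648 + 222) + 27*(-293/((1/2)/3)) = -262/870 + 27*(-293/((1/2)*(1/3))) = (1/870)*(-262) + 27*(-293/1/6) = -131/435 + 27*(-293*6) = -131/435 + 27*(-1758) = -131/435 - 47466 = -20647841/435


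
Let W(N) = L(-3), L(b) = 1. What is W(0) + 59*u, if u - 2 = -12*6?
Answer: -4129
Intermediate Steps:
u = -70 (u = 2 - 12*6 = 2 - 72 = -70)
W(N) = 1
W(0) + 59*u = 1 + 59*(-70) = 1 - 4130 = -4129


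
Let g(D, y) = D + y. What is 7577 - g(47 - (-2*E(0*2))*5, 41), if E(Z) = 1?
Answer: 7479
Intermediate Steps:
7577 - g(47 - (-2*E(0*2))*5, 41) = 7577 - ((47 - (-2*1)*5) + 41) = 7577 - ((47 - (-2)*5) + 41) = 7577 - ((47 - 1*(-10)) + 41) = 7577 - ((47 + 10) + 41) = 7577 - (57 + 41) = 7577 - 1*98 = 7577 - 98 = 7479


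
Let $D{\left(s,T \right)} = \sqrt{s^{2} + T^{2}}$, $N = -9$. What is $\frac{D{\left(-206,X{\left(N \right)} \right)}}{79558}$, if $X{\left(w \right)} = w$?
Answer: $\frac{\sqrt{42517}}{79558} \approx 0.0025918$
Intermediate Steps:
$D{\left(s,T \right)} = \sqrt{T^{2} + s^{2}}$
$\frac{D{\left(-206,X{\left(N \right)} \right)}}{79558} = \frac{\sqrt{\left(-9\right)^{2} + \left(-206\right)^{2}}}{79558} = \sqrt{81 + 42436} \cdot \frac{1}{79558} = \sqrt{42517} \cdot \frac{1}{79558} = \frac{\sqrt{42517}}{79558}$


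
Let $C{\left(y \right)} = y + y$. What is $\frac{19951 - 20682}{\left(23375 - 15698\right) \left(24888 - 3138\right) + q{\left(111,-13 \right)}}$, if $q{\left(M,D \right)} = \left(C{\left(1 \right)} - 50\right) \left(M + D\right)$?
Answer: $- \frac{731}{166970046} \approx -4.378 \cdot 10^{-6}$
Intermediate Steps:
$C{\left(y \right)} = 2 y$
$q{\left(M,D \right)} = - 48 D - 48 M$ ($q{\left(M,D \right)} = \left(2 \cdot 1 - 50\right) \left(M + D\right) = \left(2 - 50\right) \left(D + M\right) = - 48 \left(D + M\right) = - 48 D - 48 M$)
$\frac{19951 - 20682}{\left(23375 - 15698\right) \left(24888 - 3138\right) + q{\left(111,-13 \right)}} = \frac{19951 - 20682}{\left(23375 - 15698\right) \left(24888 - 3138\right) - 4704} = - \frac{731}{7677 \cdot 21750 + \left(624 - 5328\right)} = - \frac{731}{166974750 - 4704} = - \frac{731}{166970046}$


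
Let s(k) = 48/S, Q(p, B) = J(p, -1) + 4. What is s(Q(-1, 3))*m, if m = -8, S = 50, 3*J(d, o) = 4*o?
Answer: -192/25 ≈ -7.6800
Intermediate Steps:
J(d, o) = 4*o/3 (J(d, o) = (4*o)/3 = 4*o/3)
Q(p, B) = 8/3 (Q(p, B) = (4/3)*(-1) + 4 = -4/3 + 4 = 8/3)
s(k) = 24/25 (s(k) = 48/50 = 48*(1/50) = 24/25)
s(Q(-1, 3))*m = (24/25)*(-8) = -192/25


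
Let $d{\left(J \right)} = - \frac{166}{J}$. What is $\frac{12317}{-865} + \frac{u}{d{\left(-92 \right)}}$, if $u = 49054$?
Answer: $\frac{1950836349}{71795} \approx 27172.0$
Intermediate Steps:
$\frac{12317}{-865} + \frac{u}{d{\left(-92 \right)}} = \frac{12317}{-865} + \frac{49054}{\left(-166\right) \frac{1}{-92}} = 12317 \left(- \frac{1}{865}\right) + \frac{49054}{\left(-166\right) \left(- \frac{1}{92}\right)} = - \frac{12317}{865} + \frac{49054}{\frac{83}{46}} = - \frac{12317}{865} + 49054 \cdot \frac{46}{83} = - \frac{12317}{865} + \frac{2256484}{83} = \frac{1950836349}{71795}$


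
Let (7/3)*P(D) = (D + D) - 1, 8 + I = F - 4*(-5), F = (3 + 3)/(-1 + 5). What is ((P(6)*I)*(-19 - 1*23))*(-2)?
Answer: 5346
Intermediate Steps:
F = 3/2 (F = 6/4 = 6*(1/4) = 3/2 ≈ 1.5000)
I = 27/2 (I = -8 + (3/2 - 4*(-5)) = -8 + (3/2 + 20) = -8 + 43/2 = 27/2 ≈ 13.500)
P(D) = -3/7 + 6*D/7 (P(D) = 3*((D + D) - 1)/7 = 3*(2*D - 1)/7 = 3*(-1 + 2*D)/7 = -3/7 + 6*D/7)
((P(6)*I)*(-19 - 1*23))*(-2) = (((-3/7 + (6/7)*6)*(27/2))*(-19 - 1*23))*(-2) = (((-3/7 + 36/7)*(27/2))*(-19 - 23))*(-2) = (((33/7)*(27/2))*(-42))*(-2) = ((891/14)*(-42))*(-2) = -2673*(-2) = 5346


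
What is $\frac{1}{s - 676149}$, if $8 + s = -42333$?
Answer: $- \frac{1}{718490} \approx -1.3918 \cdot 10^{-6}$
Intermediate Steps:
$s = -42341$ ($s = -8 - 42333 = -42341$)
$\frac{1}{s - 676149} = \frac{1}{-42341 - 676149} = \frac{1}{-718490} = - \frac{1}{718490}$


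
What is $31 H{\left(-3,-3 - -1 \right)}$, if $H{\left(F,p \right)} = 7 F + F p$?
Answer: $-465$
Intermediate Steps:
$31 H{\left(-3,-3 - -1 \right)} = 31 \left(- 3 \left(7 - 2\right)\right) = 31 \left(\left(-3\right) 5\right) = 31 \left(-15\right) = -465$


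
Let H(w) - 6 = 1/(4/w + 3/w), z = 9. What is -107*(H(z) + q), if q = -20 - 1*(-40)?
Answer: -20437/7 ≈ -2919.6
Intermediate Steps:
H(w) = 6 + w/7 (H(w) = 6 + 1/(4/w + 3/w) = 6 + 1/(7/w) = 6 + w/7)
q = 20 (q = -20 + 40 = 20)
-107*(H(z) + q) = -107*((6 + (⅐)*9) + 20) = -107*((6 + 9/7) + 20) = -107*(51/7 + 20) = -107*191/7 = -20437/7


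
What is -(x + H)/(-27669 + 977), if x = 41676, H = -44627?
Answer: -2951/26692 ≈ -0.11056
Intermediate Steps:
-(x + H)/(-27669 + 977) = -(41676 - 44627)/(-27669 + 977) = -(-2951)/(-26692) = -(-2951)*(-1)/26692 = -1*2951/26692 = -2951/26692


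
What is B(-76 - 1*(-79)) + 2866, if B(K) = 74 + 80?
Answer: 3020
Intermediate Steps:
B(K) = 154
B(-76 - 1*(-79)) + 2866 = 154 + 2866 = 3020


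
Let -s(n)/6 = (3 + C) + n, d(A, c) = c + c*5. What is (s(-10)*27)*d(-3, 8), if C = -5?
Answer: 93312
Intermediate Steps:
d(A, c) = 6*c (d(A, c) = c + 5*c = 6*c)
s(n) = 12 - 6*n (s(n) = -6*((3 - 5) + n) = -6*(-2 + n) = 12 - 6*n)
(s(-10)*27)*d(-3, 8) = ((12 - 6*(-10))*27)*(6*8) = ((12 + 60)*27)*48 = (72*27)*48 = 1944*48 = 93312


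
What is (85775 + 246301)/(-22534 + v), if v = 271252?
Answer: 55346/41453 ≈ 1.3351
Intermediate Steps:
(85775 + 246301)/(-22534 + v) = (85775 + 246301)/(-22534 + 271252) = 332076/248718 = 332076*(1/248718) = 55346/41453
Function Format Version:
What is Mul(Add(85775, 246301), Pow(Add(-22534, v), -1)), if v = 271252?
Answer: Rational(55346, 41453) ≈ 1.3351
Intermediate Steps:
Mul(Add(85775, 246301), Pow(Add(-22534, v), -1)) = Mul(Add(85775, 246301), Pow(Add(-22534, 271252), -1)) = Mul(332076, Pow(248718, -1)) = Mul(332076, Rational(1, 248718)) = Rational(55346, 41453)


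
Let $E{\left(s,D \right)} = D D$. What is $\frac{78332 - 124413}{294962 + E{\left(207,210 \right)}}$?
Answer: $- \frac{46081}{339062} \approx -0.13591$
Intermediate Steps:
$E{\left(s,D \right)} = D^{2}$
$\frac{78332 - 124413}{294962 + E{\left(207,210 \right)}} = \frac{78332 - 124413}{294962 + 210^{2}} = - \frac{46081}{294962 + 44100} = - \frac{46081}{339062}$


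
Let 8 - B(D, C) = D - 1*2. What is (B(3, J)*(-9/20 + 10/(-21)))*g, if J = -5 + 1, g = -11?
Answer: 4279/60 ≈ 71.317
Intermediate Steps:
J = -4
B(D, C) = 10 - D (B(D, C) = 8 - (D - 1*2) = 8 - (D - 2) = 8 - (-2 + D) = 8 + (2 - D) = 10 - D)
(B(3, J)*(-9/20 + 10/(-21)))*g = ((10 - 1*3)*(-9/20 + 10/(-21)))*(-11) = ((10 - 3)*(-9*1/20 + 10*(-1/21)))*(-11) = (7*(-9/20 - 10/21))*(-11) = (7*(-389/420))*(-11) = -389/60*(-11) = 4279/60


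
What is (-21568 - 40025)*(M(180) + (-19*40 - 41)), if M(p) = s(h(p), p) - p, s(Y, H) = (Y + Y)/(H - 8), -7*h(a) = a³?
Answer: 28256061519/43 ≈ 6.5712e+8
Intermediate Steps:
h(a) = -a³/7
s(Y, H) = 2*Y/(-8 + H) (s(Y, H) = (2*Y)/(-8 + H) = 2*Y/(-8 + H))
M(p) = -p - 2*p³/(7*(-8 + p)) (M(p) = 2*(-p³/7)/(-8 + p) - p = -2*p³/(7*(-8 + p)) - p = -p - 2*p³/(7*(-8 + p)))
(-21568 - 40025)*(M(180) + (-19*40 - 41)) = (-21568 - 40025)*((⅐)*180*(56 - 7*180 - 2*180²)/(-8 + 180) + (-19*40 - 41)) = -61593*((⅐)*180*(56 - 1260 - 2*32400)/172 + (-760 - 41)) = -61593*((⅐)*180*(1/172)*(56 - 1260 - 64800) - 801) = -61593*((⅐)*180*(1/172)*(-66004) - 801) = -61593*(-2970180/301 - 801) = -61593*(-3211281/301) = 28256061519/43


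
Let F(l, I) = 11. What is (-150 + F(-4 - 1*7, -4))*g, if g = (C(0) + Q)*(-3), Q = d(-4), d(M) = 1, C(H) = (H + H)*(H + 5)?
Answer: 417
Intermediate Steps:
C(H) = 2*H*(5 + H) (C(H) = (2*H)*(5 + H) = 2*H*(5 + H))
Q = 1
g = -3 (g = (2*0*(5 + 0) + 1)*(-3) = (2*0*5 + 1)*(-3) = (0 + 1)*(-3) = 1*(-3) = -3)
(-150 + F(-4 - 1*7, -4))*g = (-150 + 11)*(-3) = -139*(-3) = 417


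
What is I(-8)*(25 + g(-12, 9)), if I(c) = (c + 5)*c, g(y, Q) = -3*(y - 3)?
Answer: 1680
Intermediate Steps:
g(y, Q) = 9 - 3*y (g(y, Q) = -3*(-3 + y) = 9 - 3*y)
I(c) = c*(5 + c) (I(c) = (5 + c)*c = c*(5 + c))
I(-8)*(25 + g(-12, 9)) = (-8*(5 - 8))*(25 + (9 - 3*(-12))) = (-8*(-3))*(25 + (9 + 36)) = 24*(25 + 45) = 24*70 = 1680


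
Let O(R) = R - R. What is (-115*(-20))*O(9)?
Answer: 0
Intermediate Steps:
O(R) = 0
(-115*(-20))*O(9) = -115*(-20)*0 = 2300*0 = 0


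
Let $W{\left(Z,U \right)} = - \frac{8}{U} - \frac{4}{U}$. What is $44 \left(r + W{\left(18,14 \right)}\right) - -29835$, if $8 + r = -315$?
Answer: $\frac{109097}{7} \approx 15585.0$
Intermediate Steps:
$r = -323$ ($r = -8 - 315 = -323$)
$W{\left(Z,U \right)} = - \frac{12}{U}$
$44 \left(r + W{\left(18,14 \right)}\right) - -29835 = 44 \left(-323 - \frac{12}{14}\right) - -29835 = 44 \left(-323 - \frac{6}{7}\right) + 29835 = 44 \left(- \frac{2267}{7}\right) + 29835 = - \frac{99748}{7} + 29835 = \frac{109097}{7}$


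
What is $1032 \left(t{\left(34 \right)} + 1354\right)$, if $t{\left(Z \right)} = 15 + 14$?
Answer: $1427256$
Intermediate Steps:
$t{\left(Z \right)} = 29$
$1032 \left(t{\left(34 \right)} + 1354\right) = 1032 \left(29 + 1354\right) = 1032 \cdot 1383 = 1427256$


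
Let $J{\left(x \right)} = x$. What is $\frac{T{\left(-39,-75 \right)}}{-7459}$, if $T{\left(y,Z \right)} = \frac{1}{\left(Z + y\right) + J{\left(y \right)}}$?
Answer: $\frac{1}{1141227} \approx 8.7625 \cdot 10^{-7}$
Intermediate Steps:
$T{\left(y,Z \right)} = \frac{1}{Z + 2 y}$ ($T{\left(y,Z \right)} = \frac{1}{\left(Z + y\right) + y} = \frac{1}{Z + 2 y}$)
$\frac{T{\left(-39,-75 \right)}}{-7459} = \frac{1}{\left(-75 + 2 \left(-39\right)\right) \left(-7459\right)} = \frac{1}{-75 - 78} \left(- \frac{1}{7459}\right) = \frac{1}{-153} \left(- \frac{1}{7459}\right) = \left(- \frac{1}{153}\right) \left(- \frac{1}{7459}\right) = \frac{1}{1141227}$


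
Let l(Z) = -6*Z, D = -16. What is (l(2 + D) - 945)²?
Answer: 741321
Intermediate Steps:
(l(2 + D) - 945)² = (-6*(2 - 16) - 945)² = (-6*(-14) - 945)² = (84 - 945)² = (-861)² = 741321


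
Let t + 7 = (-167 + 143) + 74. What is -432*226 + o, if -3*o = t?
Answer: -292939/3 ≈ -97646.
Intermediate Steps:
t = 43 (t = -7 + ((-167 + 143) + 74) = -7 + (-24 + 74) = -7 + 50 = 43)
o = -43/3 (o = -1/3*43 = -43/3 ≈ -14.333)
-432*226 + o = -432*226 - 43/3 = -97632 - 43/3 = -292939/3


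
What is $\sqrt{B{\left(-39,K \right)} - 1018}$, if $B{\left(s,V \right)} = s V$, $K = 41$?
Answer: $i \sqrt{2617} \approx 51.157 i$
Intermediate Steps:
$B{\left(s,V \right)} = V s$
$\sqrt{B{\left(-39,K \right)} - 1018} = \sqrt{41 \left(-39\right) - 1018} = \sqrt{-1599 - 1018} = \sqrt{-2617} = i \sqrt{2617}$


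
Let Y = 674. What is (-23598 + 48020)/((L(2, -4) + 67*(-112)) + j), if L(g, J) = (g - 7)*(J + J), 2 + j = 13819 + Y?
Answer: 24422/7027 ≈ 3.4755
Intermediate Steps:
j = 14491 (j = -2 + (13819 + 674) = -2 + 14493 = 14491)
L(g, J) = 2*J*(-7 + g) (L(g, J) = (-7 + g)*(2*J) = 2*J*(-7 + g))
(-23598 + 48020)/((L(2, -4) + 67*(-112)) + j) = (-23598 + 48020)/((2*(-4)*(-7 + 2) + 67*(-112)) + 14491) = 24422/((2*(-4)*(-5) - 7504) + 14491) = 24422/((40 - 7504) + 14491) = 24422/(-7464 + 14491) = 24422/7027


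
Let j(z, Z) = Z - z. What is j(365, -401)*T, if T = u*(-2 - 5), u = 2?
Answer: 10724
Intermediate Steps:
T = -14 (T = 2*(-2 - 5) = 2*(-7) = -14)
j(365, -401)*T = (-401 - 1*365)*(-14) = (-401 - 365)*(-14) = -766*(-14) = 10724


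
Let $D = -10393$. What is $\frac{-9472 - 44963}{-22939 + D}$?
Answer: $\frac{54435}{33332} \approx 1.6331$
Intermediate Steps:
$\frac{-9472 - 44963}{-22939 + D} = \frac{-9472 - 44963}{-22939 - 10393} = - \frac{54435}{-33332} = \left(-54435\right) \left(- \frac{1}{33332}\right) = \frac{54435}{33332}$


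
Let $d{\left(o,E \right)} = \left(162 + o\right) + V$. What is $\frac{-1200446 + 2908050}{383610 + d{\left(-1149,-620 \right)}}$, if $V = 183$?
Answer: $\frac{853802}{191403} \approx 4.4608$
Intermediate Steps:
$d{\left(o,E \right)} = 345 + o$ ($d{\left(o,E \right)} = \left(162 + o\right) + 183 = 345 + o$)
$\frac{-1200446 + 2908050}{383610 + d{\left(-1149,-620 \right)}} = \frac{-1200446 + 2908050}{383610 + \left(345 - 1149\right)} = \frac{1707604}{383610 - 804} = \frac{1707604}{382806} = 1707604 \cdot \frac{1}{382806} = \frac{853802}{191403}$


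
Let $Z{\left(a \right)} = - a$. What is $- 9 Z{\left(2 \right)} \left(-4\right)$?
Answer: $-72$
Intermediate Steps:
$- 9 Z{\left(2 \right)} \left(-4\right) = - 9 \left(\left(-1\right) 2\right) \left(-4\right) = \left(-9\right) \left(-2\right) \left(-4\right) = 18 \left(-4\right) = -72$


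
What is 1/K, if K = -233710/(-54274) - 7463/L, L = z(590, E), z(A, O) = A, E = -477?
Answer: -16010830/133578981 ≈ -0.11986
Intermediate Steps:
L = 590
K = -133578981/16010830 (K = -233710/(-54274) - 7463/590 = -233710*(-1/54274) - 7463*1/590 = 116855/27137 - 7463/590 = -133578981/16010830 ≈ -8.3430)
1/K = 1/(-133578981/16010830) = -16010830/133578981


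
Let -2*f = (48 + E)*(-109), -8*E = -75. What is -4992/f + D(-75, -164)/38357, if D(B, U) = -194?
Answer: -1024452106/639679689 ≈ -1.6015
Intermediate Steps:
E = 75/8 (E = -1/8*(-75) = 75/8 ≈ 9.3750)
f = 50031/16 (f = -(48 + 75/8)*(-109)/2 = -459*(-109)/16 = -1/2*(-50031/8) = 50031/16 ≈ 3126.9)
-4992/f + D(-75, -164)/38357 = -4992/50031/16 - 194/38357 = -4992*16/50031 - 194*1/38357 = -26624/16677 - 194/38357 = -1024452106/639679689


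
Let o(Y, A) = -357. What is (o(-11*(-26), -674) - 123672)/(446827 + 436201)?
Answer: -124029/883028 ≈ -0.14046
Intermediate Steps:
(o(-11*(-26), -674) - 123672)/(446827 + 436201) = (-357 - 123672)/(446827 + 436201) = -124029/883028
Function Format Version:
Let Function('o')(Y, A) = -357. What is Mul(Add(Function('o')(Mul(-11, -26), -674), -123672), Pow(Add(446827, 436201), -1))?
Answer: Rational(-124029, 883028) ≈ -0.14046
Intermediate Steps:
Mul(Add(Function('o')(Mul(-11, -26), -674), -123672), Pow(Add(446827, 436201), -1)) = Mul(Add(-357, -123672), Pow(Add(446827, 436201), -1)) = Mul(-124029, Pow(883028, -1)) = Mul(-124029, Rational(1, 883028)) = Rational(-124029, 883028)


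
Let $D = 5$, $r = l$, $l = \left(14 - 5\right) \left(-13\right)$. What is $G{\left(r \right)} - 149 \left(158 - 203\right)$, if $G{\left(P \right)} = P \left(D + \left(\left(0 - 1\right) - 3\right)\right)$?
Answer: $6588$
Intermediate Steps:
$l = -117$ ($l = 9 \left(-13\right) = -117$)
$r = -117$
$G{\left(P \right)} = P$ ($G{\left(P \right)} = P \left(5 + \left(\left(0 - 1\right) - 3\right)\right) = P \left(5 - 4\right) = P 1 = P$)
$G{\left(r \right)} - 149 \left(158 - 203\right) = -117 - 149 \left(158 - 203\right) = -117 - 149 \left(-45\right) = -117 - -6705 = -117 + 6705 = 6588$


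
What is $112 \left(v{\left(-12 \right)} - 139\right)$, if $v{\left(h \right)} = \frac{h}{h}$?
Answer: $-15456$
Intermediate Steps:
$v{\left(h \right)} = 1$
$112 \left(v{\left(-12 \right)} - 139\right) = 112 \left(1 - 139\right) = 112 \left(-138\right) = -15456$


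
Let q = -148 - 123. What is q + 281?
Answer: 10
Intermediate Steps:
q = -271
q + 281 = -271 + 281 = 10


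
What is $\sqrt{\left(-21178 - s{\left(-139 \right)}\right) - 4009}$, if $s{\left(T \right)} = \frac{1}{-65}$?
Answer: $\frac{3 i \sqrt{11823890}}{65} \approx 158.7 i$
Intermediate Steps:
$s{\left(T \right)} = - \frac{1}{65}$
$\sqrt{\left(-21178 - s{\left(-139 \right)}\right) - 4009} = \sqrt{\left(-21178 - - \frac{1}{65}\right) - 4009} = \sqrt{\left(-21178 + \frac{1}{65}\right) - 4009} = \sqrt{- \frac{1376569}{65} - 4009} = \sqrt{- \frac{1637154}{65}} = \frac{3 i \sqrt{11823890}}{65}$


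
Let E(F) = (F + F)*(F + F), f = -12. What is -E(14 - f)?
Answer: -2704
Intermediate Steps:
E(F) = 4*F**2 (E(F) = (2*F)*(2*F) = 4*F**2)
-E(14 - f) = -4*(14 - 1*(-12))**2 = -4*(14 + 12)**2 = -4*26**2 = -4*676 = -1*2704 = -2704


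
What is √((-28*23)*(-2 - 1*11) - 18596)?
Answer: 12*I*√71 ≈ 101.11*I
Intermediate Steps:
√((-28*23)*(-2 - 1*11) - 18596) = √(-644*(-2 - 11) - 18596) = √(-644*(-13) - 18596) = √(8372 - 18596) = √(-10224) = 12*I*√71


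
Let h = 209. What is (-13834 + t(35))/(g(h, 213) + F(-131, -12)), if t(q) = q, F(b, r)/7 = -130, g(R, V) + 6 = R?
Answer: 13799/707 ≈ 19.518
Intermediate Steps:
g(R, V) = -6 + R
F(b, r) = -910 (F(b, r) = 7*(-130) = -910)
(-13834 + t(35))/(g(h, 213) + F(-131, -12)) = (-13834 + 35)/((-6 + 209) - 910) = -13799/(203 - 910) = -13799/(-707) = -13799*(-1/707) = 13799/707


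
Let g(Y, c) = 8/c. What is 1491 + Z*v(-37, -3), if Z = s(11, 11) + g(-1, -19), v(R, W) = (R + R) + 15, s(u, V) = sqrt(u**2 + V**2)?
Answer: 28801/19 - 649*sqrt(2) ≈ 598.02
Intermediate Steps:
s(u, V) = sqrt(V**2 + u**2)
v(R, W) = 15 + 2*R (v(R, W) = 2*R + 15 = 15 + 2*R)
Z = -8/19 + 11*sqrt(2) (Z = sqrt(11**2 + 11**2) + 8/(-19) = sqrt(121 + 121) + 8*(-1/19) = sqrt(242) - 8/19 = 11*sqrt(2) - 8/19 = -8/19 + 11*sqrt(2) ≈ 15.135)
1491 + Z*v(-37, -3) = 1491 + (-8/19 + 11*sqrt(2))*(15 + 2*(-37)) = 1491 + (-8/19 + 11*sqrt(2))*(15 - 74) = 1491 + (-8/19 + 11*sqrt(2))*(-59) = 1491 + (472/19 - 649*sqrt(2)) = 28801/19 - 649*sqrt(2)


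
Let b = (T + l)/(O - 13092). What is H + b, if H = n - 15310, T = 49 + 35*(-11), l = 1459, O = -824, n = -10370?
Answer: -357364003/13916 ≈ -25680.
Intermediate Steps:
T = -336 (T = 49 - 385 = -336)
b = -1123/13916 (b = (-336 + 1459)/(-824 - 13092) = 1123/(-13916) = 1123*(-1/13916) = -1123/13916 ≈ -0.080698)
H = -25680 (H = -10370 - 15310 = -25680)
H + b = -25680 - 1123/13916 = -357364003/13916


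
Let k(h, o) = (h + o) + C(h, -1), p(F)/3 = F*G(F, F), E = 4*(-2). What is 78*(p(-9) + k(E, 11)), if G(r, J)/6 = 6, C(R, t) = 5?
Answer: -75192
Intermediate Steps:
G(r, J) = 36 (G(r, J) = 6*6 = 36)
E = -8
p(F) = 108*F (p(F) = 3*(F*36) = 3*(36*F) = 108*F)
k(h, o) = 5 + h + o (k(h, o) = (h + o) + 5 = 5 + h + o)
78*(p(-9) + k(E, 11)) = 78*(108*(-9) + (5 - 8 + 11)) = 78*(-972 + 8) = 78*(-964) = -75192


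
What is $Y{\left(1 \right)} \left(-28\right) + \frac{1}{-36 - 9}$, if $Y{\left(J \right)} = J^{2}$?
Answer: $- \frac{1261}{45} \approx -28.022$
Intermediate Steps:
$Y{\left(1 \right)} \left(-28\right) + \frac{1}{-36 - 9} = 1^{2} \left(-28\right) + \frac{1}{-36 - 9} = 1 \left(-28\right) + \frac{1}{-45} = -28 - \frac{1}{45} = - \frac{1261}{45}$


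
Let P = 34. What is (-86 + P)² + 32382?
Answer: 35086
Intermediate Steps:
(-86 + P)² + 32382 = (-86 + 34)² + 32382 = (-52)² + 32382 = 2704 + 32382 = 35086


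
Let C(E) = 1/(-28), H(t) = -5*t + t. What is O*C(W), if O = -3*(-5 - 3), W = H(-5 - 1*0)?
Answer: -6/7 ≈ -0.85714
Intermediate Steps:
H(t) = -4*t
W = 20 (W = -4*(-5 - 1*0) = -4*(-5 + 0) = -4*(-5) = 20)
O = 24 (O = -3*(-8) = 24)
C(E) = -1/28
O*C(W) = 24*(-1/28) = -6/7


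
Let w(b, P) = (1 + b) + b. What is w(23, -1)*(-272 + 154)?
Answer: -5546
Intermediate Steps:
w(b, P) = 1 + 2*b
w(23, -1)*(-272 + 154) = (1 + 2*23)*(-272 + 154) = (1 + 46)*(-118) = 47*(-118) = -5546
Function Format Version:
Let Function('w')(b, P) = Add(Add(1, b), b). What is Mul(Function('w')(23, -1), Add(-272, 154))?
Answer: -5546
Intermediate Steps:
Function('w')(b, P) = Add(1, Mul(2, b))
Mul(Function('w')(23, -1), Add(-272, 154)) = Mul(Add(1, Mul(2, 23)), Add(-272, 154)) = Mul(Add(1, 46), -118) = Mul(47, -118) = -5546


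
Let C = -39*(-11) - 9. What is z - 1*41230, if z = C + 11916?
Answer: -28894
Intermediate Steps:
C = 420 (C = 429 - 9 = 420)
z = 12336 (z = 420 + 11916 = 12336)
z - 1*41230 = 12336 - 1*41230 = 12336 - 41230 = -28894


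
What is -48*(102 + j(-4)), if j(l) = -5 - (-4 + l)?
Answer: -5040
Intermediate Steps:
j(l) = -1 - l (j(l) = -5 + (4 - l) = -1 - l)
-48*(102 + j(-4)) = -48*(102 + (-1 - 1*(-4))) = -48*(102 + (-1 + 4)) = -48*(102 + 3) = -48*105 = -5040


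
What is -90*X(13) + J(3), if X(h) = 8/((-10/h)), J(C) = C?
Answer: 939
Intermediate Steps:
X(h) = -4*h/5 (X(h) = 8*(-h/10) = -4*h/5)
-90*X(13) + J(3) = -(-72)*13 + 3 = -90*(-52/5) + 3 = 936 + 3 = 939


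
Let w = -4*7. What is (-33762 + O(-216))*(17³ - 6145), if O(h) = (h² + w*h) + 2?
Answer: -23339008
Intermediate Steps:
w = -28
O(h) = 2 + h² - 28*h (O(h) = (h² - 28*h) + 2 = 2 + h² - 28*h)
(-33762 + O(-216))*(17³ - 6145) = (-33762 + (2 + (-216)² - 28*(-216)))*(17³ - 6145) = (-33762 + (2 + 46656 + 6048))*(4913 - 6145) = (-33762 + 52706)*(-1232) = 18944*(-1232) = -23339008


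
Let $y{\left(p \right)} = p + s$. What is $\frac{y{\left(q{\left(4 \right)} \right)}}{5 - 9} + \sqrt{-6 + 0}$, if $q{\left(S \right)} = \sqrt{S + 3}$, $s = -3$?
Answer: $\frac{3}{4} - \frac{\sqrt{7}}{4} + i \sqrt{6} \approx 0.088562 + 2.4495 i$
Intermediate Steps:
$q{\left(S \right)} = \sqrt{3 + S}$
$y{\left(p \right)} = -3 + p$ ($y{\left(p \right)} = p - 3 = -3 + p$)
$\frac{y{\left(q{\left(4 \right)} \right)}}{5 - 9} + \sqrt{-6 + 0} = \frac{-3 + \sqrt{3 + 4}}{5 - 9} + \sqrt{-6 + 0} = \frac{-3 + \sqrt{7}}{-4} + \sqrt{-6} = \left(-3 + \sqrt{7}\right) \left(- \frac{1}{4}\right) + i \sqrt{6} = \left(\frac{3}{4} - \frac{\sqrt{7}}{4}\right) + i \sqrt{6} = \frac{3}{4} - \frac{\sqrt{7}}{4} + i \sqrt{6}$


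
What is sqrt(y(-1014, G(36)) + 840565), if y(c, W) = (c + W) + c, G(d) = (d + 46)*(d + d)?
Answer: sqrt(844441) ≈ 918.93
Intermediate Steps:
G(d) = 2*d*(46 + d) (G(d) = (46 + d)*(2*d) = 2*d*(46 + d))
y(c, W) = W + 2*c (y(c, W) = (W + c) + c = W + 2*c)
sqrt(y(-1014, G(36)) + 840565) = sqrt((2*36*(46 + 36) + 2*(-1014)) + 840565) = sqrt((2*36*82 - 2028) + 840565) = sqrt((5904 - 2028) + 840565) = sqrt(3876 + 840565) = sqrt(844441)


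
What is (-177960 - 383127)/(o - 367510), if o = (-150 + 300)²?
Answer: 561087/345010 ≈ 1.6263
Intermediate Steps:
o = 22500 (o = 150² = 22500)
(-177960 - 383127)/(o - 367510) = (-177960 - 383127)/(22500 - 367510) = -561087/(-345010) = -561087*(-1/345010) = 561087/345010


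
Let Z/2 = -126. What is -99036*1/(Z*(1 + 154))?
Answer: 393/155 ≈ 2.5355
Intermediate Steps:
Z = -252 (Z = 2*(-126) = -252)
-99036*1/(Z*(1 + 154)) = -99036*(-1/(252*(1 + 154))) = -99036/(155*(-252)) = -99036/(-39060) = -99036*(-1/39060) = 393/155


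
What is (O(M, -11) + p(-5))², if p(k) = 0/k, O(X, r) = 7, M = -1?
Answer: 49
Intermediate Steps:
p(k) = 0
(O(M, -11) + p(-5))² = (7 + 0)² = 7² = 49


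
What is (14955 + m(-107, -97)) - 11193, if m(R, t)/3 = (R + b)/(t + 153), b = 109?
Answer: 105339/28 ≈ 3762.1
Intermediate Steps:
m(R, t) = 3*(109 + R)/(153 + t) (m(R, t) = 3*((R + 109)/(t + 153)) = 3*((109 + R)/(153 + t)) = 3*(109 + R)/(153 + t))
(14955 + m(-107, -97)) - 11193 = (14955 + 3*(109 - 107)/(153 - 97)) - 11193 = (14955 + 3*2/56) - 11193 = (14955 + 3*(1/56)*2) - 11193 = (14955 + 3/28) - 11193 = 418743/28 - 11193 = 105339/28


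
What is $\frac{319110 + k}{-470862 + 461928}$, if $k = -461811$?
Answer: $\frac{47567}{2978} \approx 15.973$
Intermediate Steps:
$\frac{319110 + k}{-470862 + 461928} = \frac{319110 - 461811}{-470862 + 461928} = - \frac{142701}{-8934} = \left(-142701\right) \left(- \frac{1}{8934}\right) = \frac{47567}{2978}$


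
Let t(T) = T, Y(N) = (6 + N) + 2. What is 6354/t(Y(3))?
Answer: 6354/11 ≈ 577.64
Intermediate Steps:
Y(N) = 8 + N
6354/t(Y(3)) = 6354/(8 + 3) = 6354/11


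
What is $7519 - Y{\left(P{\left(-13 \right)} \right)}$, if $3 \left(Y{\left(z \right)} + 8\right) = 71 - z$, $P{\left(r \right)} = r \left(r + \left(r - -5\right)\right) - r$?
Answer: $\frac{22796}{3} \approx 7598.7$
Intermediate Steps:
$P{\left(r \right)} = - r + r \left(5 + 2 r\right)$ ($P{\left(r \right)} = r \left(r + \left(r + 5\right)\right) - r = r \left(r + \left(5 + r\right)\right) - r = r \left(5 + 2 r\right) - r = - r + r \left(5 + 2 r\right)$)
$Y{\left(z \right)} = \frac{47}{3} - \frac{z}{3}$ ($Y{\left(z \right)} = -8 + \frac{71 - z}{3} = -8 - \left(- \frac{71}{3} + \frac{z}{3}\right) = \frac{47}{3} - \frac{z}{3}$)
$7519 - Y{\left(P{\left(-13 \right)} \right)} = 7519 - \left(\frac{47}{3} - \frac{2 \left(-13\right) \left(2 - 13\right)}{3}\right) = 7519 - \left(\frac{47}{3} - \frac{2 \left(-13\right) \left(-11\right)}{3}\right) = 7519 - \left(\frac{47}{3} - \frac{286}{3}\right) = 7519 - - \frac{239}{3} = 7519 + \frac{239}{3} = \frac{22796}{3}$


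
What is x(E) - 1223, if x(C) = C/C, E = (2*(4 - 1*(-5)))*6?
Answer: -1222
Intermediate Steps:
E = 108 (E = (2*(4 + 5))*6 = (2*9)*6 = 18*6 = 108)
x(C) = 1
x(E) - 1223 = 1 - 1223 = -1222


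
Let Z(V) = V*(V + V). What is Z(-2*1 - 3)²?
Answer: 2500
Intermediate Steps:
Z(V) = 2*V² (Z(V) = V*(2*V) = 2*V²)
Z(-2*1 - 3)² = (2*(-2*1 - 3)²)² = (2*(-2 - 3)²)² = (2*(-5)²)² = (2*25)² = 50² = 2500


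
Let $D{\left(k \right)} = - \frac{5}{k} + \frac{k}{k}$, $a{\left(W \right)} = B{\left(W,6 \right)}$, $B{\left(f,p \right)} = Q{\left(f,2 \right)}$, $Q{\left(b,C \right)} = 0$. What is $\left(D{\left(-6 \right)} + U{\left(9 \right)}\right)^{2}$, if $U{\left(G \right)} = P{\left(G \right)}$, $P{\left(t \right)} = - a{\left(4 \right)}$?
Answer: $\frac{121}{36} \approx 3.3611$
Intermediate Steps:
$B{\left(f,p \right)} = 0$
$a{\left(W \right)} = 0$
$P{\left(t \right)} = 0$ ($P{\left(t \right)} = \left(-1\right) 0 = 0$)
$D{\left(k \right)} = 1 - \frac{5}{k}$ ($D{\left(k \right)} = - \frac{5}{k} + 1 = 1 - \frac{5}{k}$)
$U{\left(G \right)} = 0$
$\left(D{\left(-6 \right)} + U{\left(9 \right)}\right)^{2} = \left(\frac{-5 - 6}{-6} + 0\right)^{2} = \left(\left(- \frac{1}{6}\right) \left(-11\right) + 0\right)^{2} = \left(\frac{11}{6} + 0\right)^{2} = \left(\frac{11}{6}\right)^{2} = \frac{121}{36}$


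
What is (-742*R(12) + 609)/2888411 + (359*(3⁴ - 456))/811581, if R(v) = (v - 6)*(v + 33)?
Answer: -183650071862/781393162597 ≈ -0.23503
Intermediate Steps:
R(v) = (-6 + v)*(33 + v)
(-742*R(12) + 609)/2888411 + (359*(3⁴ - 456))/811581 = (-742*(-198 + 12² + 27*12) + 609)/2888411 + (359*(3⁴ - 456))/811581 = (-742*(-198 + 144 + 324) + 609)*(1/2888411) + (359*(81 - 456))*(1/811581) = (-742*270 + 609)*(1/2888411) + (359*(-375))*(1/811581) = (-200340 + 609)*(1/2888411) - 134625*1/811581 = -199731*1/2888411 - 44875/270527 = -199731/2888411 - 44875/270527 = -183650071862/781393162597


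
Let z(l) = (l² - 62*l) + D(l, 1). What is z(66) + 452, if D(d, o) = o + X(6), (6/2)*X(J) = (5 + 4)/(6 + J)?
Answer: 2869/4 ≈ 717.25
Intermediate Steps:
X(J) = 3/(6 + J) (X(J) = ((5 + 4)/(6 + J))/3 = (9/(6 + J))/3 = 3/(6 + J))
D(d, o) = ¼ + o (D(d, o) = o + 3/(6 + 6) = o + 3/12 = o + 3*(1/12) = o + ¼ = ¼ + o)
z(l) = 5/4 + l² - 62*l (z(l) = (l² - 62*l) + (¼ + 1) = (l² - 62*l) + 5/4 = 5/4 + l² - 62*l)
z(66) + 452 = (5/4 + 66² - 62*66) + 452 = (5/4 + 4356 - 4092) + 452 = 1061/4 + 452 = 2869/4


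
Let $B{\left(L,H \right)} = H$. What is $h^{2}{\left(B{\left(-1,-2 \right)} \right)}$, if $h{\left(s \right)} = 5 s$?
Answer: $100$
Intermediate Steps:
$h^{2}{\left(B{\left(-1,-2 \right)} \right)} = \left(5 \left(-2\right)\right)^{2} = \left(-10\right)^{2} = 100$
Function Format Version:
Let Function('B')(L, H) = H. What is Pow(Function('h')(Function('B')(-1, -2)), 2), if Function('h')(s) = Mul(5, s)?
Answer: 100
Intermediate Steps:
Pow(Function('h')(Function('B')(-1, -2)), 2) = Pow(Mul(5, -2), 2) = Pow(-10, 2) = 100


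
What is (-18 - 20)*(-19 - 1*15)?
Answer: 1292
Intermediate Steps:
(-18 - 20)*(-19 - 1*15) = -38*(-19 - 15) = -38*(-34) = 1292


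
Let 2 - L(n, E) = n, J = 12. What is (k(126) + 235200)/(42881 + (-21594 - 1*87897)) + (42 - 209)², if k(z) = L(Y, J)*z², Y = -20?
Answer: 928550909/33305 ≈ 27880.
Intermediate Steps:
L(n, E) = 2 - n
k(z) = 22*z² (k(z) = (2 - 1*(-20))*z² = (2 + 20)*z² = 22*z²)
(k(126) + 235200)/(42881 + (-21594 - 1*87897)) + (42 - 209)² = (22*126² + 235200)/(42881 + (-21594 - 1*87897)) + (42 - 209)² = (22*15876 + 235200)/(42881 + (-21594 - 87897)) + (-167)² = (349272 + 235200)/(42881 - 109491) + 27889 = 584472/(-66610) + 27889 = 584472*(-1/66610) + 27889 = -292236/33305 + 27889 = 928550909/33305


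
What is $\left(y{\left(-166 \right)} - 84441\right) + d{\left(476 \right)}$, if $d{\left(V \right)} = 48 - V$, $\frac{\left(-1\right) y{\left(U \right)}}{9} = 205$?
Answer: $-86714$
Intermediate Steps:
$y{\left(U \right)} = -1845$ ($y{\left(U \right)} = \left(-9\right) 205 = -1845$)
$\left(y{\left(-166 \right)} - 84441\right) + d{\left(476 \right)} = \left(-1845 - 84441\right) + \left(48 - 476\right) = \left(-1845 - 84441\right) - 428 = -86286 - 428 = -86714$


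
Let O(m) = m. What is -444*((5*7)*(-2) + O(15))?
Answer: 24420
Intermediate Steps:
-444*((5*7)*(-2) + O(15)) = -444*((5*7)*(-2) + 15) = -444*(35*(-2) + 15) = -444*(-70 + 15) = -444*(-55) = 24420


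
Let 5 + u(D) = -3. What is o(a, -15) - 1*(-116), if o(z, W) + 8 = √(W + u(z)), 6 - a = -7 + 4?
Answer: 108 + I*√23 ≈ 108.0 + 4.7958*I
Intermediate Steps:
u(D) = -8 (u(D) = -5 - 3 = -8)
a = 9 (a = 6 - (-7 + 4) = 6 - 1*(-3) = 6 + 3 = 9)
o(z, W) = -8 + √(-8 + W) (o(z, W) = -8 + √(W - 8) = -8 + √(-8 + W))
o(a, -15) - 1*(-116) = (-8 + √(-8 - 15)) - 1*(-116) = (-8 + √(-23)) + 116 = (-8 + I*√23) + 116 = 108 + I*√23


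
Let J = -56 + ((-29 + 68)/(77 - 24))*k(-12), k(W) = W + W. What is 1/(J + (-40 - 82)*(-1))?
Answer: 53/2562 ≈ 0.020687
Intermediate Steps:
k(W) = 2*W
J = -3904/53 (J = -56 + ((-29 + 68)/(77 - 24))*(2*(-12)) = -56 + (39/53)*(-24) = -56 - 936/53 = -3904/53 ≈ -73.660)
1/(J + (-40 - 82)*(-1)) = 1/(-3904/53 + (-40 - 82)*(-1)) = 1/(-3904/53 - 122*(-1)) = 1/(-3904/53 + 122) = 1/(2562/53) = 53/2562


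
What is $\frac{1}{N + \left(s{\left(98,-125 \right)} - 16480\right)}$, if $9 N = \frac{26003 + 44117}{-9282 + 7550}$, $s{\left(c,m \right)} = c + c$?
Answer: $- \frac{3897}{63476278} \approx -6.1393 \cdot 10^{-5}$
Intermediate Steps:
$s{\left(c,m \right)} = 2 c$
$N = - \frac{17530}{3897}$ ($N = \frac{\left(26003 + 44117\right) \frac{1}{-9282 + 7550}}{9} = \frac{70120 \frac{1}{-1732}}{9} = \frac{70120 \left(- \frac{1}{1732}\right)}{9} = \frac{1}{9} \left(- \frac{17530}{433}\right) = - \frac{17530}{3897} \approx -4.4983$)
$\frac{1}{N + \left(s{\left(98,-125 \right)} - 16480\right)} = \frac{1}{- \frac{17530}{3897} + \left(2 \cdot 98 - 16480\right)} = \frac{1}{- \frac{17530}{3897} + \left(196 - 16480\right)} = \frac{1}{- \frac{17530}{3897} - 16284} = \frac{1}{- \frac{63476278}{3897}} = - \frac{3897}{63476278}$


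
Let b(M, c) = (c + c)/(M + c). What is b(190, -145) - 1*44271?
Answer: -398497/9 ≈ -44277.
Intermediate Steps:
b(M, c) = 2*c/(M + c) (b(M, c) = (2*c)/(M + c) = 2*c/(M + c))
b(190, -145) - 1*44271 = 2*(-145)/(190 - 145) - 1*44271 = 2*(-145)/45 - 44271 = 2*(-145)*(1/45) - 44271 = -58/9 - 44271 = -398497/9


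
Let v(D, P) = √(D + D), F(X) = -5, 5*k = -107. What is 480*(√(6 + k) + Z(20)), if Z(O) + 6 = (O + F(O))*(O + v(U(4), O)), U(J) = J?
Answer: 141120 + 14400*√2 + 96*I*√385 ≈ 1.6148e+5 + 1883.7*I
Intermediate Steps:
k = -107/5 (k = (⅕)*(-107) = -107/5 ≈ -21.400)
v(D, P) = √2*√D (v(D, P) = √(2*D) = √2*√D)
Z(O) = -6 + (-5 + O)*(O + 2*√2) (Z(O) = -6 + (O - 5)*(O + √2*√4) = -6 + (-5 + O)*(O + √2*2) = -6 + (-5 + O)*(O + 2*√2))
480*(√(6 + k) + Z(20)) = 480*(√(6 - 107/5) + (-6 + 20² - 10*√2 - 5*20 + 2*20*√2)) = 480*(√(-77/5) + (-6 + 400 - 10*√2 - 100 + 40*√2)) = 480*(I*√385/5 + (294 + 30*√2)) = 480*(294 + 30*√2 + I*√385/5) = 141120 + 14400*√2 + 96*I*√385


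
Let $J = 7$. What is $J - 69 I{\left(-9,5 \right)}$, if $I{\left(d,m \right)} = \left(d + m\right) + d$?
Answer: $904$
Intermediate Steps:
$I{\left(d,m \right)} = m + 2 d$
$J - 69 I{\left(-9,5 \right)} = 7 - 69 \left(5 + 2 \left(-9\right)\right) = 7 - 69 \left(5 - 18\right) = 7 - -897 = 7 + 897 = 904$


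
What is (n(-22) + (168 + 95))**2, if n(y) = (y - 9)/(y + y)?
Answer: 134629609/1936 ≈ 69540.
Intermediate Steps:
n(y) = (-9 + y)/(2*y) (n(y) = (-9 + y)/((2*y)) = (-9 + y)*(1/(2*y)) = (-9 + y)/(2*y))
(n(-22) + (168 + 95))**2 = ((1/2)*(-9 - 22)/(-22) + (168 + 95))**2 = ((1/2)*(-1/22)*(-31) + 263)**2 = (31/44 + 263)**2 = (11603/44)**2 = 134629609/1936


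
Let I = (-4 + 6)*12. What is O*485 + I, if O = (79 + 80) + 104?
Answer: 127579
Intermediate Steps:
I = 24 (I = 2*12 = 24)
O = 263 (O = 159 + 104 = 263)
O*485 + I = 263*485 + 24 = 127555 + 24 = 127579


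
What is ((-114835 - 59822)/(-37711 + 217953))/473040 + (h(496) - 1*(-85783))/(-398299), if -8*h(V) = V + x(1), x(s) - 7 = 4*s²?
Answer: -2436222810623221/11319880053889440 ≈ -0.21522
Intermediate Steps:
x(s) = 7 + 4*s²
h(V) = -11/8 - V/8 (h(V) = -(V + (7 + 4*1²))/8 = -(V + (7 + 4*1))/8 = -(V + (7 + 4))/8 = -(V + 11)/8 = -(11 + V)/8 = -11/8 - V/8)
((-114835 - 59822)/(-37711 + 217953))/473040 + (h(496) - 1*(-85783))/(-398299) = ((-114835 - 59822)/(-37711 + 217953))/473040 + ((-11/8 - ⅛*496) - 1*(-85783))/(-398299) = -174657/180242*(1/473040) + ((-11/8 - 62) + 85783)*(-1/398299) = -174657*1/180242*(1/473040) + (-507/8 + 85783)*(-1/398299) = -174657/180242*1/473040 + (685757/8)*(-1/398299) = -58219/28420558560 - 685757/3186392 = -2436222810623221/11319880053889440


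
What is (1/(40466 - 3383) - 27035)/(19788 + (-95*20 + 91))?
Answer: -1002538904/666715257 ≈ -1.5037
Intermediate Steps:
(1/(40466 - 3383) - 27035)/(19788 + (-95*20 + 91)) = (1/37083 - 27035)/(19788 + (-1900 + 91)) = (1/37083 - 27035)/(19788 - 1809) = -1002538904/37083/17979 = -1002538904/37083*1/17979 = -1002538904/666715257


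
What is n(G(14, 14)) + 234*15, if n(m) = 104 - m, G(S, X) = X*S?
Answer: 3418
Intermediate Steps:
G(S, X) = S*X
n(G(14, 14)) + 234*15 = (104 - 14*14) + 234*15 = (104 - 1*196) + 3510 = (104 - 196) + 3510 = -92 + 3510 = 3418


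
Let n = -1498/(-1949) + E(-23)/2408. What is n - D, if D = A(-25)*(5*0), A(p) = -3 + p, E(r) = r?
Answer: 3562357/4693192 ≈ 0.75905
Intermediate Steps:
n = 3562357/4693192 (n = -1498/(-1949) - 23/2408 = -1498*(-1/1949) - 23*1/2408 = 1498/1949 - 23/2408 = 3562357/4693192 ≈ 0.75905)
D = 0 (D = (-3 - 25)*(5*0) = -28*0 = 0)
n - D = 3562357/4693192 - 1*0 = 3562357/4693192 + 0 = 3562357/4693192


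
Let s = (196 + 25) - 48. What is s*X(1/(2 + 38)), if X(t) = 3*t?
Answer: 519/40 ≈ 12.975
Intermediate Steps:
s = 173 (s = 221 - 48 = 173)
s*X(1/(2 + 38)) = 173*(3/(2 + 38)) = 173*(3/40) = 519/40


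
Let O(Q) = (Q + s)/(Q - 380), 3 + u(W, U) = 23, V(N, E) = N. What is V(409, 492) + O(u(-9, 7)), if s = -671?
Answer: 49297/120 ≈ 410.81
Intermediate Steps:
u(W, U) = 20 (u(W, U) = -3 + 23 = 20)
O(Q) = (-671 + Q)/(-380 + Q) (O(Q) = (Q - 671)/(Q - 380) = (-671 + Q)/(-380 + Q))
V(409, 492) + O(u(-9, 7)) = 409 + (-671 + 20)/(-380 + 20) = 409 - 651/(-360) = 409 - 1/360*(-651) = 409 + 217/120 = 49297/120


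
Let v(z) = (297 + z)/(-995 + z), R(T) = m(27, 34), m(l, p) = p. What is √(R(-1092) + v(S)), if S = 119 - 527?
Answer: √67081639/1403 ≈ 5.8377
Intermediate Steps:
S = -408
R(T) = 34
v(z) = (297 + z)/(-995 + z)
√(R(-1092) + v(S)) = √(34 + (297 - 408)/(-995 - 408)) = √(34 - 111/(-1403)) = √(34 - 1/1403*(-111)) = √(34 + 111/1403) = √(47813/1403) = √67081639/1403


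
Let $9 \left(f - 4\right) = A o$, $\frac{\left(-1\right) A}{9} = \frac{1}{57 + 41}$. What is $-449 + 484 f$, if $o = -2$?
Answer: $\frac{73347}{49} \approx 1496.9$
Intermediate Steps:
$A = - \frac{9}{98}$ ($A = - \frac{9}{57 + 41} = - \frac{9}{98} \approx -0.091837$)
$f = \frac{197}{49}$ ($f = 4 + \frac{\left(- \frac{9}{98}\right) \left(-2\right)}{9} = 4 + \frac{1}{9} \cdot \frac{9}{49} = 4 + \frac{1}{49} = \frac{197}{49} \approx 4.0204$)
$-449 + 484 f = -449 + 484 \cdot \frac{197}{49} = -449 + \frac{95348}{49} = \frac{73347}{49}$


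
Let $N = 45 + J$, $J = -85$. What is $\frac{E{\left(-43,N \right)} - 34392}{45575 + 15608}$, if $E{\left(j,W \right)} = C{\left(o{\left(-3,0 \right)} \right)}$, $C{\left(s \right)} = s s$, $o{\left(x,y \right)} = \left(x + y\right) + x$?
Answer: $- \frac{34356}{61183} \approx -0.56153$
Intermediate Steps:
$o{\left(x,y \right)} = y + 2 x$
$C{\left(s \right)} = s^{2}$
$N = -40$ ($N = 45 - 85 = -40$)
$E{\left(j,W \right)} = 36$ ($E{\left(j,W \right)} = \left(0 + 2 \left(-3\right)\right)^{2} = \left(0 - 6\right)^{2} = \left(-6\right)^{2} = 36$)
$\frac{E{\left(-43,N \right)} - 34392}{45575 + 15608} = \frac{36 - 34392}{45575 + 15608} = - \frac{34356}{61183}$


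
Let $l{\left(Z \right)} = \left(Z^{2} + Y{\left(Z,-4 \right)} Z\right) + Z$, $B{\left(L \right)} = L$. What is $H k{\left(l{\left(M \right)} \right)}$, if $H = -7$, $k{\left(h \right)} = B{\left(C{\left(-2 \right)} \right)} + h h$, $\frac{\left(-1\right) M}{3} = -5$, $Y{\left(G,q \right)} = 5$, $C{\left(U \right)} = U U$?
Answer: $-694603$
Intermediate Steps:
$C{\left(U \right)} = U^{2}$
$M = 15$ ($M = \left(-3\right) \left(-5\right) = 15$)
$l{\left(Z \right)} = Z^{2} + 6 Z$ ($l{\left(Z \right)} = \left(Z^{2} + 5 Z\right) + Z = Z^{2} + 6 Z$)
$k{\left(h \right)} = 4 + h^{2}$ ($k{\left(h \right)} = \left(-2\right)^{2} + h h = 4 + h^{2}$)
$H k{\left(l{\left(M \right)} \right)} = - 7 \left(4 + \left(15 \left(6 + 15\right)\right)^{2}\right) = - 7 \left(4 + \left(15 \cdot 21\right)^{2}\right) = - 7 \left(4 + 315^{2}\right) = - 7 \left(4 + 99225\right) = \left(-7\right) 99229 = -694603$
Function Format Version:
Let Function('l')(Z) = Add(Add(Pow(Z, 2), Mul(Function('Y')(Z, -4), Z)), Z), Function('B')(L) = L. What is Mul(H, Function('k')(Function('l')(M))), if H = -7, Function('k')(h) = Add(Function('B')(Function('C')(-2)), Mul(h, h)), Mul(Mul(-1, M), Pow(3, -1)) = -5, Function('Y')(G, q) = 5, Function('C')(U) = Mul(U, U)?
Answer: -694603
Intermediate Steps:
Function('C')(U) = Pow(U, 2)
M = 15 (M = Mul(-3, -5) = 15)
Function('l')(Z) = Add(Pow(Z, 2), Mul(6, Z)) (Function('l')(Z) = Add(Add(Pow(Z, 2), Mul(5, Z)), Z) = Add(Pow(Z, 2), Mul(6, Z)))
Function('k')(h) = Add(4, Pow(h, 2)) (Function('k')(h) = Add(Pow(-2, 2), Mul(h, h)) = Add(4, Pow(h, 2)))
Mul(H, Function('k')(Function('l')(M))) = Mul(-7, Add(4, Pow(Mul(15, Add(6, 15)), 2))) = Mul(-7, Add(4, Pow(Mul(15, 21), 2))) = Mul(-7, Add(4, Pow(315, 2))) = Mul(-7, Add(4, 99225)) = Mul(-7, 99229) = -694603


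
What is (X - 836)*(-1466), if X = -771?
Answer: 2355862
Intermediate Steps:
(X - 836)*(-1466) = (-771 - 836)*(-1466) = -1607*(-1466) = 2355862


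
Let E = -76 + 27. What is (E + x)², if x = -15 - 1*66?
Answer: 16900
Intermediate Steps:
E = -49
x = -81 (x = -15 - 66 = -81)
(E + x)² = (-49 - 81)² = (-130)² = 16900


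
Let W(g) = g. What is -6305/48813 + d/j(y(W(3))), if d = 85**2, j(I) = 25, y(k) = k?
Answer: 14100652/48813 ≈ 288.87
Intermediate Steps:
d = 7225
-6305/48813 + d/j(y(W(3))) = -6305/48813 + 7225/25 = -6305*1/48813 + 7225*(1/25) = -6305/48813 + 289 = 14100652/48813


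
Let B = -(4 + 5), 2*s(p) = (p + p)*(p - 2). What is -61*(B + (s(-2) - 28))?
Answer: 1769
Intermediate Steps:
s(p) = p*(-2 + p) (s(p) = ((p + p)*(p - 2))/2 = ((2*p)*(-2 + p))/2 = (2*p*(-2 + p))/2 = p*(-2 + p))
B = -9 (B = -1*9 = -9)
-61*(B + (s(-2) - 28)) = -61*(-9 + (-2*(-2 - 2) - 28)) = -61*(-9 + (-2*(-4) - 28)) = -61*(-9 + (8 - 28)) = -61*(-9 - 20) = -61*(-29) = 1769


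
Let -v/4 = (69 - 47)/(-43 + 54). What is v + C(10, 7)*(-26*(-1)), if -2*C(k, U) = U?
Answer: -99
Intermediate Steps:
C(k, U) = -U/2
v = -8 (v = -4*(69 - 47)/(-43 + 54) = -88/11 = -4*2 = -8)
v + C(10, 7)*(-26*(-1)) = -8 + (-½*7)*(-26*(-1)) = -8 - 7/2*26 = -8 - 91 = -99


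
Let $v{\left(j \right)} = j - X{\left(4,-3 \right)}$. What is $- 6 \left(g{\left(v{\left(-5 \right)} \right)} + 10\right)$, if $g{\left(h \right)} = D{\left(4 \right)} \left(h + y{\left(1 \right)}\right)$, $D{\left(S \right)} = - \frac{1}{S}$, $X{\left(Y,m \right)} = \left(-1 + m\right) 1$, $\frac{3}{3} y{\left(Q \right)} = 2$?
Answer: $- \frac{117}{2} \approx -58.5$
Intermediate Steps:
$y{\left(Q \right)} = 2$
$X{\left(Y,m \right)} = -1 + m$
$v{\left(j \right)} = 4 + j$ ($v{\left(j \right)} = j - \left(-1 - 3\right) = j - -4 = j + 4 = 4 + j$)
$g{\left(h \right)} = - \frac{1}{2} - \frac{h}{4}$ ($g{\left(h \right)} = - \frac{1}{4} \left(h + 2\right) = \left(-1\right) \frac{1}{4} \left(2 + h\right) = - \frac{2 + h}{4} = - \frac{1}{2} - \frac{h}{4}$)
$- 6 \left(g{\left(v{\left(-5 \right)} \right)} + 10\right) = - 6 \left(\left(- \frac{1}{2} - \frac{4 - 5}{4}\right) + 10\right) = - 6 \left(\left(- \frac{1}{2} - - \frac{1}{4}\right) + 10\right) = - 6 \left(\left(- \frac{1}{2} + \frac{1}{4}\right) + 10\right) = - 6 \left(- \frac{1}{4} + 10\right) = \left(-6\right) \frac{39}{4} = - \frac{117}{2}$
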